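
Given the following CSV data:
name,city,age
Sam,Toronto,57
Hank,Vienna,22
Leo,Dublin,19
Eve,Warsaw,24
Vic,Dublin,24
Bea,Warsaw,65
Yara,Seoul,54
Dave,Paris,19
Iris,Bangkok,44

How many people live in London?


Scanning city column for 'London':
Total matches: 0

ANSWER: 0


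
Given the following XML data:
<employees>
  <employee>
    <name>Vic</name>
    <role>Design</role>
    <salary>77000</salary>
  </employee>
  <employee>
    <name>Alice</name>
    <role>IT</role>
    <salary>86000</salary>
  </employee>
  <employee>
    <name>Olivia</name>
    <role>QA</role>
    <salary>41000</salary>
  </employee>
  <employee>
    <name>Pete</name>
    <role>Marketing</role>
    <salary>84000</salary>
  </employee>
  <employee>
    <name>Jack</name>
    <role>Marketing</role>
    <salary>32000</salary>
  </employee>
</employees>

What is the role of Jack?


Searching for <employee> with <name>Jack</name>
Found at position 5
<role>Marketing</role>

ANSWER: Marketing


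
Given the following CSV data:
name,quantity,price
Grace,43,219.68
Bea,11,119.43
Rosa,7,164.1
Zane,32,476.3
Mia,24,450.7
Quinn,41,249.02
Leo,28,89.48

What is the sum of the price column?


Values in 'price' column:
  Row 1: 219.68
  Row 2: 119.43
  Row 3: 164.1
  Row 4: 476.3
  Row 5: 450.7
  Row 6: 249.02
  Row 7: 89.48
Sum = 219.68 + 119.43 + 164.1 + 476.3 + 450.7 + 249.02 + 89.48 = 1768.71

ANSWER: 1768.71


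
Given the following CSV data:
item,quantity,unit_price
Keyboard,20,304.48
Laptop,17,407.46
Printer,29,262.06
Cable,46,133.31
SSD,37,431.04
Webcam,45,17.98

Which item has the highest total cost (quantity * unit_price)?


Computing row totals:
  Keyboard: 6089.6
  Laptop: 6926.82
  Printer: 7599.74
  Cable: 6132.26
  SSD: 15948.48
  Webcam: 809.1
Maximum: SSD (15948.48)

ANSWER: SSD


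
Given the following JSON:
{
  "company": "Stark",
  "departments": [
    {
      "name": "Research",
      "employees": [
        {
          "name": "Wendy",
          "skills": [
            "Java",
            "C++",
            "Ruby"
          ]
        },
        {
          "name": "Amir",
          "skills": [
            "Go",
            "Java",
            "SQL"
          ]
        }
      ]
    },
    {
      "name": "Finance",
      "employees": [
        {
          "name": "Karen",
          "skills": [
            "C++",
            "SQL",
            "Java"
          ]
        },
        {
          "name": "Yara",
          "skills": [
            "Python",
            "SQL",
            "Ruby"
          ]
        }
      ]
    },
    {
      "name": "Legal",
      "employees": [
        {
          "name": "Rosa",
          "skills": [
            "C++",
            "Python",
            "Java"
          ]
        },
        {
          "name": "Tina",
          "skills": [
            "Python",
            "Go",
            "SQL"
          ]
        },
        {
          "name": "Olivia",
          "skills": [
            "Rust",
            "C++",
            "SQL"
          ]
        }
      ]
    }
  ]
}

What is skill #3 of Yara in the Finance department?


Path: departments[1].employees[1].skills[2]
Value: Ruby

ANSWER: Ruby


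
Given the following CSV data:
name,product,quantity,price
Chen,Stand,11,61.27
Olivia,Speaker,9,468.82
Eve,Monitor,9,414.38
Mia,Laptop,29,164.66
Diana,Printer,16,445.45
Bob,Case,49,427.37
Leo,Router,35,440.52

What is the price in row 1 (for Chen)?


Row 1: Chen
Column 'price' = 61.27

ANSWER: 61.27


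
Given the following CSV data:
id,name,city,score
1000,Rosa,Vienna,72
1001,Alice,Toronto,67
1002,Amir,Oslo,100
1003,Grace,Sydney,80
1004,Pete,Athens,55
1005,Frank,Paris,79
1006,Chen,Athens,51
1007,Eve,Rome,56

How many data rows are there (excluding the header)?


Counting rows (excluding header):
Header: id,name,city,score
Data rows: 8

ANSWER: 8


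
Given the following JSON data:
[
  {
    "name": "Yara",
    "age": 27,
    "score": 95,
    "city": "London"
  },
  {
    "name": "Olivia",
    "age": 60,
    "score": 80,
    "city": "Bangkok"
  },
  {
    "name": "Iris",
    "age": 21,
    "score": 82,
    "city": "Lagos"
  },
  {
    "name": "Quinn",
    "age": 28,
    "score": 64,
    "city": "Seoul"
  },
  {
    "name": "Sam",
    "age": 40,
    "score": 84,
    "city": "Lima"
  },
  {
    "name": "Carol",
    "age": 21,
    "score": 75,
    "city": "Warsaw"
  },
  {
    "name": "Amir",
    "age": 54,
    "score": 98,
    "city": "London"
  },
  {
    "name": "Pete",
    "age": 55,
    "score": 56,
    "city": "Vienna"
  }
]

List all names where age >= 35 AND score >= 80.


Checking both conditions:
  Yara (age=27, score=95) -> no
  Olivia (age=60, score=80) -> YES
  Iris (age=21, score=82) -> no
  Quinn (age=28, score=64) -> no
  Sam (age=40, score=84) -> YES
  Carol (age=21, score=75) -> no
  Amir (age=54, score=98) -> YES
  Pete (age=55, score=56) -> no


ANSWER: Olivia, Sam, Amir


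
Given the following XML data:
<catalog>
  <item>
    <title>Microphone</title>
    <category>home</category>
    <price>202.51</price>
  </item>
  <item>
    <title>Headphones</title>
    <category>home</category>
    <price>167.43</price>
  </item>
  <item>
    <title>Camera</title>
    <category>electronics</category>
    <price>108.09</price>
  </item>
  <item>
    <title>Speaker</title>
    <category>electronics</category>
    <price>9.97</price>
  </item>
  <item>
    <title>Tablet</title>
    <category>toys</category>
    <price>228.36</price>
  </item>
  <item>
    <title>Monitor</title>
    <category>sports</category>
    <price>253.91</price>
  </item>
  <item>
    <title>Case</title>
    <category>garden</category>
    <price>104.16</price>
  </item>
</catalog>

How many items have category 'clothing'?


Scanning <item> elements for <category>clothing</category>:
Count: 0

ANSWER: 0


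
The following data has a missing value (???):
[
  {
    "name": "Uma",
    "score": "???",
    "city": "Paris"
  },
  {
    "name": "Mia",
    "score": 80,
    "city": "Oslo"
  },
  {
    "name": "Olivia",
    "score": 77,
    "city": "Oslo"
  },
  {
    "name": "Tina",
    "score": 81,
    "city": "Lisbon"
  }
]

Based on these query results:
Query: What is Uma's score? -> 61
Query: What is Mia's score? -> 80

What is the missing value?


The missing value is Uma's score
From query: Uma's score = 61

ANSWER: 61


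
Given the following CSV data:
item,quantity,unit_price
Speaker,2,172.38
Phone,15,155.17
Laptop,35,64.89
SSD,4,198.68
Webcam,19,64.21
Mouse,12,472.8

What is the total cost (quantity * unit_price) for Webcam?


Row: Webcam
quantity = 19
unit_price = 64.21
total = 19 * 64.21 = 1219.99

ANSWER: 1219.99


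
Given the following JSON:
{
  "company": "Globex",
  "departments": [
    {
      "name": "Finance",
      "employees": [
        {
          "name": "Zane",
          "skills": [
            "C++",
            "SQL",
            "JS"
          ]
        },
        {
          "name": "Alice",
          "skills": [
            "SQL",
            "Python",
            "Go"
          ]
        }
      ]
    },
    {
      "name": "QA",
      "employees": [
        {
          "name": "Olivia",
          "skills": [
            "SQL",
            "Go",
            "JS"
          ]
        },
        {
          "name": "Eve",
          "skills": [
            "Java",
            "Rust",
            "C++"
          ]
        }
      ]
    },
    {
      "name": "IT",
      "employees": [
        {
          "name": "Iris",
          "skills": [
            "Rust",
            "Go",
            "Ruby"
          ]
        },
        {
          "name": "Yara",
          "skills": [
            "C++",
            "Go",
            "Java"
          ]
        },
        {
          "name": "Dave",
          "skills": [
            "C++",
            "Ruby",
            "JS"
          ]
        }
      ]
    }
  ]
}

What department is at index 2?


Path: departments[2].name
Value: IT

ANSWER: IT


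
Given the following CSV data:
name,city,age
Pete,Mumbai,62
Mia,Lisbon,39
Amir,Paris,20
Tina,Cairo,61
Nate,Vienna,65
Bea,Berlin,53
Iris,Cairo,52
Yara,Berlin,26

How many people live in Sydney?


Scanning city column for 'Sydney':
Total matches: 0

ANSWER: 0


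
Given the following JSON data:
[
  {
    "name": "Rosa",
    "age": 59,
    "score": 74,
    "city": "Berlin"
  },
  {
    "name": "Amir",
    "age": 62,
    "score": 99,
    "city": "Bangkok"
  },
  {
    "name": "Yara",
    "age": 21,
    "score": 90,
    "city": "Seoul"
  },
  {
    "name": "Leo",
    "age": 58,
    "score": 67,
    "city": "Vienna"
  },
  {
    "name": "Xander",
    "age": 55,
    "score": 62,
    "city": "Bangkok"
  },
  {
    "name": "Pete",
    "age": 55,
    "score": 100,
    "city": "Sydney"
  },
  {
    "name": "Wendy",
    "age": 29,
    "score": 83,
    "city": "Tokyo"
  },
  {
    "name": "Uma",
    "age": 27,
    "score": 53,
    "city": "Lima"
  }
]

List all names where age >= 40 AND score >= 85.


Checking both conditions:
  Rosa (age=59, score=74) -> no
  Amir (age=62, score=99) -> YES
  Yara (age=21, score=90) -> no
  Leo (age=58, score=67) -> no
  Xander (age=55, score=62) -> no
  Pete (age=55, score=100) -> YES
  Wendy (age=29, score=83) -> no
  Uma (age=27, score=53) -> no


ANSWER: Amir, Pete


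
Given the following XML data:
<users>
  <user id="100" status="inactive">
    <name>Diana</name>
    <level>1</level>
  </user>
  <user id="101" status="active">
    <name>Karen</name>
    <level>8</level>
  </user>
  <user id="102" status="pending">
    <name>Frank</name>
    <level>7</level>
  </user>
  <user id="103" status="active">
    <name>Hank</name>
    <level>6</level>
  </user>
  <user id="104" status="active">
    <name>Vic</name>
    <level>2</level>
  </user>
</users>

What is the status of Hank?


Finding user with name = Hank
user id="103" status="active"

ANSWER: active


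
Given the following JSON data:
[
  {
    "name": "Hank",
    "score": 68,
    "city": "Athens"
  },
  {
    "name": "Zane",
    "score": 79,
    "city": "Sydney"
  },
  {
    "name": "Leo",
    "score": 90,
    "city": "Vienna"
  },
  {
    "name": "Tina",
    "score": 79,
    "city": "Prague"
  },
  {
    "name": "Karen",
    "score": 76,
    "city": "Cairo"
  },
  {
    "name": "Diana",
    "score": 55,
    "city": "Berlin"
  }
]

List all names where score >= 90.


Filtering records where score >= 90:
  Hank (score=68) -> no
  Zane (score=79) -> no
  Leo (score=90) -> YES
  Tina (score=79) -> no
  Karen (score=76) -> no
  Diana (score=55) -> no


ANSWER: Leo


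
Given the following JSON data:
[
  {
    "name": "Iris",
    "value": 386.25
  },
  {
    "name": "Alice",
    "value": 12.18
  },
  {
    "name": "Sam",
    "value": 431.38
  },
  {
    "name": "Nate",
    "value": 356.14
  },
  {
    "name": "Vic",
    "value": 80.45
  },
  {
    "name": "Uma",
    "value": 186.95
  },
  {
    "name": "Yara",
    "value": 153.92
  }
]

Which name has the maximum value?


Comparing values:
  Iris: 386.25
  Alice: 12.18
  Sam: 431.38
  Nate: 356.14
  Vic: 80.45
  Uma: 186.95
  Yara: 153.92
Maximum: Sam (431.38)

ANSWER: Sam


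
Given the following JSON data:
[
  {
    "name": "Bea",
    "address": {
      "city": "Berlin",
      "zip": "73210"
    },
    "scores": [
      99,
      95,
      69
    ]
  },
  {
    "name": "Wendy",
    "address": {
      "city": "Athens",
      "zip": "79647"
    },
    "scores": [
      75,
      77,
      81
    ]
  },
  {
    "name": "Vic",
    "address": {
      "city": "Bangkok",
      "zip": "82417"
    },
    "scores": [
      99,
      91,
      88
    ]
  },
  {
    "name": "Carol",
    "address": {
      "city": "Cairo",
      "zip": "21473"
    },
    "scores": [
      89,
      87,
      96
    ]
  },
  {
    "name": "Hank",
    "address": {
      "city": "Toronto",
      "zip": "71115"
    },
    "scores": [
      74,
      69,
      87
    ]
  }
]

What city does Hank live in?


Path: records[4].address.city
Value: Toronto

ANSWER: Toronto


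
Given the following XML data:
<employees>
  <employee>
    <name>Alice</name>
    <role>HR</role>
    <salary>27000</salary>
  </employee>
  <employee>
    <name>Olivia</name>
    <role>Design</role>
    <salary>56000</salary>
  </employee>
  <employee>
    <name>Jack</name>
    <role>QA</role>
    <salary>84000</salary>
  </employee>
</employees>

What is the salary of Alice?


Searching for <employee> with <name>Alice</name>
Found at position 1
<salary>27000</salary>

ANSWER: 27000


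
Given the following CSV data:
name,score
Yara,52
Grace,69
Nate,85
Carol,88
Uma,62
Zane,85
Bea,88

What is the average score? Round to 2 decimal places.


Scores: 52, 69, 85, 88, 62, 85, 88
Sum = 529
Count = 7
Average = 529 / 7 = 75.57

ANSWER: 75.57


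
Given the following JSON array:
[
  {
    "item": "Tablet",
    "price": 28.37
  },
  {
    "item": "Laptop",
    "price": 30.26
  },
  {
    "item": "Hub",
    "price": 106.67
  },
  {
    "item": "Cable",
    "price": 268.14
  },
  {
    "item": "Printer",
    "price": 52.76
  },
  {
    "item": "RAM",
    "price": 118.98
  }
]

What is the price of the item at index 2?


Array index 2 -> Hub
price = 106.67

ANSWER: 106.67


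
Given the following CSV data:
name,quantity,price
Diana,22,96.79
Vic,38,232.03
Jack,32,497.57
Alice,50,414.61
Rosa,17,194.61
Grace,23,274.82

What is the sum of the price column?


Values in 'price' column:
  Row 1: 96.79
  Row 2: 232.03
  Row 3: 497.57
  Row 4: 414.61
  Row 5: 194.61
  Row 6: 274.82
Sum = 96.79 + 232.03 + 497.57 + 414.61 + 194.61 + 274.82 = 1710.43

ANSWER: 1710.43


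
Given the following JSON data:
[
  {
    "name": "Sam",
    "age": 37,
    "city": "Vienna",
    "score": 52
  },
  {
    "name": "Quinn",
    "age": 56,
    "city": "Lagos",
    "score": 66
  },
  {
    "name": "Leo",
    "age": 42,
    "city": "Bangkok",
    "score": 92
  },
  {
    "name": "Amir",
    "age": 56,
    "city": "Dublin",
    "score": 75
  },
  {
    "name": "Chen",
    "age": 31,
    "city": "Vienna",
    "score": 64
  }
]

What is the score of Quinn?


Looking up record where name = Quinn
Record index: 1
Field 'score' = 66

ANSWER: 66


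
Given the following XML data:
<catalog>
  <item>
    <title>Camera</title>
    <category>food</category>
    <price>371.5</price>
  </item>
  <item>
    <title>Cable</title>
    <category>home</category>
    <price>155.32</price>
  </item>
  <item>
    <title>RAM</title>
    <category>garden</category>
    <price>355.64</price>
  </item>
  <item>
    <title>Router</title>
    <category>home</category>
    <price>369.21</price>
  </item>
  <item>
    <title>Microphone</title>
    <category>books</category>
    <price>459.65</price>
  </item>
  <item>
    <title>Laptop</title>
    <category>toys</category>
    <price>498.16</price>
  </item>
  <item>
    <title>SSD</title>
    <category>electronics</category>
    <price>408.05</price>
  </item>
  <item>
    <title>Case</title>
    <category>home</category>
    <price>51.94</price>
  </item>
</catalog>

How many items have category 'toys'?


Scanning <item> elements for <category>toys</category>:
  Item 6: Laptop -> MATCH
Count: 1

ANSWER: 1


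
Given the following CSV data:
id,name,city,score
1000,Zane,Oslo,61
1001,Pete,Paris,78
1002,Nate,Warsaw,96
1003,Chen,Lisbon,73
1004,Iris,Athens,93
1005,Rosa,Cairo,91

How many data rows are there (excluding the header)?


Counting rows (excluding header):
Header: id,name,city,score
Data rows: 6

ANSWER: 6


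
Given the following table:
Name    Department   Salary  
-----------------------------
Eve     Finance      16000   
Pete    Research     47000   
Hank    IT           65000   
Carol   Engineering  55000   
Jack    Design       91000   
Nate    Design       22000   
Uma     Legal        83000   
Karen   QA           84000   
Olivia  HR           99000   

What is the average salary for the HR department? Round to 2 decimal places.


HR department members:
  Olivia: 99000
Sum = 99000
Count = 1
Average = 99000 / 1 = 99000.00

ANSWER: 99000.00


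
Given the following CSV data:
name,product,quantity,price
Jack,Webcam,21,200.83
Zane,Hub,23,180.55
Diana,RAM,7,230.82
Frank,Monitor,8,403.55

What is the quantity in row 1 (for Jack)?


Row 1: Jack
Column 'quantity' = 21

ANSWER: 21


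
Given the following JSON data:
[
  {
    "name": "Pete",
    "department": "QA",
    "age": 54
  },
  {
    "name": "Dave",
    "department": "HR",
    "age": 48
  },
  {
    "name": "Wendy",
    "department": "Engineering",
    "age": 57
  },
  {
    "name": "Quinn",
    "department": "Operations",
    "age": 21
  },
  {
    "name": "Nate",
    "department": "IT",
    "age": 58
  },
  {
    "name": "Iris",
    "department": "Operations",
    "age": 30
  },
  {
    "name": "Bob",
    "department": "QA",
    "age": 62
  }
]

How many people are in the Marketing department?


Scanning records for department = Marketing
  No matches found
Count: 0

ANSWER: 0


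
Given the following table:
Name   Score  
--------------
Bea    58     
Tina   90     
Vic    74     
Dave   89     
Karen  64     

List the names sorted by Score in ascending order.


Sorting by Score (ascending):
  Bea: 58
  Karen: 64
  Vic: 74
  Dave: 89
  Tina: 90


ANSWER: Bea, Karen, Vic, Dave, Tina


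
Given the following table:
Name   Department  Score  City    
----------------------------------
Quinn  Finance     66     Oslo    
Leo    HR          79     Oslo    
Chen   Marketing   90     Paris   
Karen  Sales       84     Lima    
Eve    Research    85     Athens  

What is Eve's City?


Row 5: Eve
City = Athens

ANSWER: Athens


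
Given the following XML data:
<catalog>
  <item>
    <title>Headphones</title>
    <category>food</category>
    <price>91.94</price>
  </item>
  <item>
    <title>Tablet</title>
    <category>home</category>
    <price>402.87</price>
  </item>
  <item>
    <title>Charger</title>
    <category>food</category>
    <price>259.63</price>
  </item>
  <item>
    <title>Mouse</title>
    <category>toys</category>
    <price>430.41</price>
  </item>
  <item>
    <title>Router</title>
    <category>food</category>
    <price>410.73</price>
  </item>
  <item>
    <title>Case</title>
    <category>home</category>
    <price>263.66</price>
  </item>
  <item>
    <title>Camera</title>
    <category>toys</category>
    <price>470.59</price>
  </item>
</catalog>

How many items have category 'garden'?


Scanning <item> elements for <category>garden</category>:
Count: 0

ANSWER: 0


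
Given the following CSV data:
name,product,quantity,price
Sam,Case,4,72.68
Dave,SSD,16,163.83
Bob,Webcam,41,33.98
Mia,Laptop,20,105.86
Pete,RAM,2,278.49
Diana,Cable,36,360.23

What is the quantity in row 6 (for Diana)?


Row 6: Diana
Column 'quantity' = 36

ANSWER: 36


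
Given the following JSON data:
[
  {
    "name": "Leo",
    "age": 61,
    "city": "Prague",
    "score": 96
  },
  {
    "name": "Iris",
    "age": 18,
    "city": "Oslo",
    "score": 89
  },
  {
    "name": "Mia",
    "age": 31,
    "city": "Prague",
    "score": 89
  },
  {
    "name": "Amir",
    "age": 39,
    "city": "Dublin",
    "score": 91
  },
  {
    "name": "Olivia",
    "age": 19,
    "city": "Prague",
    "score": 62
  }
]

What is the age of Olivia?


Looking up record where name = Olivia
Record index: 4
Field 'age' = 19

ANSWER: 19


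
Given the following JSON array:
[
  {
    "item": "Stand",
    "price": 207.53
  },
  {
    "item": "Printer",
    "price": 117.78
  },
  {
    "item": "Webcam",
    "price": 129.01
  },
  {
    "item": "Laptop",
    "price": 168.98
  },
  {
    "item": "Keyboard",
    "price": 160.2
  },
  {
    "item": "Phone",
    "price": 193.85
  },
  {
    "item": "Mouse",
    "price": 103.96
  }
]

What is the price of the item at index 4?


Array index 4 -> Keyboard
price = 160.2

ANSWER: 160.2


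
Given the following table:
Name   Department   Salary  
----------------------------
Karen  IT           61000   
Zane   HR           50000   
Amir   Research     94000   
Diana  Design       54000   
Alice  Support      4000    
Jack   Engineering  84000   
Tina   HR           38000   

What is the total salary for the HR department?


HR department members:
  Zane: 50000
  Tina: 38000
Total = 50000 + 38000 = 88000

ANSWER: 88000


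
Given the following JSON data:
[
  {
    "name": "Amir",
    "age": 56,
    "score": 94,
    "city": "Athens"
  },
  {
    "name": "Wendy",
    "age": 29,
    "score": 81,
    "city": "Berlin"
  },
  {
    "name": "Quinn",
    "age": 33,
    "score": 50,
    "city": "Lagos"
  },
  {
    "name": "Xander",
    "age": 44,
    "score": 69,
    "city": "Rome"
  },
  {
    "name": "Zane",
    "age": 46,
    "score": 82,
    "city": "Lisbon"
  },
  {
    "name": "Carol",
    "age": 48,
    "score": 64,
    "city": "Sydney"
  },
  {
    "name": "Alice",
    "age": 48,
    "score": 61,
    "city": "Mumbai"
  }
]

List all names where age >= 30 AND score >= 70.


Checking both conditions:
  Amir (age=56, score=94) -> YES
  Wendy (age=29, score=81) -> no
  Quinn (age=33, score=50) -> no
  Xander (age=44, score=69) -> no
  Zane (age=46, score=82) -> YES
  Carol (age=48, score=64) -> no
  Alice (age=48, score=61) -> no


ANSWER: Amir, Zane


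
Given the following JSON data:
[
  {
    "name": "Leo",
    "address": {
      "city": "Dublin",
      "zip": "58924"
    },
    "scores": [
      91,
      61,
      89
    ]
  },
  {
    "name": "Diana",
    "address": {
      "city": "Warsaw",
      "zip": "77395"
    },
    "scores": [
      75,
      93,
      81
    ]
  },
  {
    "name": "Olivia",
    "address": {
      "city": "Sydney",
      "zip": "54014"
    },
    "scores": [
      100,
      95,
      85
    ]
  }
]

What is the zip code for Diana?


Path: records[1].address.zip
Value: 77395

ANSWER: 77395


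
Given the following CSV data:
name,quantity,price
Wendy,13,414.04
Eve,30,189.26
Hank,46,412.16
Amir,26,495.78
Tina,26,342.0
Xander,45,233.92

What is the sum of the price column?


Values in 'price' column:
  Row 1: 414.04
  Row 2: 189.26
  Row 3: 412.16
  Row 4: 495.78
  Row 5: 342.0
  Row 6: 233.92
Sum = 414.04 + 189.26 + 412.16 + 495.78 + 342.0 + 233.92 = 2087.16

ANSWER: 2087.16


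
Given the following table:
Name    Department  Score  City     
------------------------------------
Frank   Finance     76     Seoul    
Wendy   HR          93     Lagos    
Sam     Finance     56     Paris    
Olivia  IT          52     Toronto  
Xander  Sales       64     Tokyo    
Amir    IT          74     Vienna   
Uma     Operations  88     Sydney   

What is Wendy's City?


Row 2: Wendy
City = Lagos

ANSWER: Lagos


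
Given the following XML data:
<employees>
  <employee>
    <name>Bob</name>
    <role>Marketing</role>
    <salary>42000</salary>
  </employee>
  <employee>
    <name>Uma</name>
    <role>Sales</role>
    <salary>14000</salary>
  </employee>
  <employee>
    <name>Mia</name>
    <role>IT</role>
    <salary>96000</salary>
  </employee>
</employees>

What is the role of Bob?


Searching for <employee> with <name>Bob</name>
Found at position 1
<role>Marketing</role>

ANSWER: Marketing


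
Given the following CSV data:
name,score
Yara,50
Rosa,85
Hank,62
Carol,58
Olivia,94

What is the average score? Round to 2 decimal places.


Scores: 50, 85, 62, 58, 94
Sum = 349
Count = 5
Average = 349 / 5 = 69.80

ANSWER: 69.80


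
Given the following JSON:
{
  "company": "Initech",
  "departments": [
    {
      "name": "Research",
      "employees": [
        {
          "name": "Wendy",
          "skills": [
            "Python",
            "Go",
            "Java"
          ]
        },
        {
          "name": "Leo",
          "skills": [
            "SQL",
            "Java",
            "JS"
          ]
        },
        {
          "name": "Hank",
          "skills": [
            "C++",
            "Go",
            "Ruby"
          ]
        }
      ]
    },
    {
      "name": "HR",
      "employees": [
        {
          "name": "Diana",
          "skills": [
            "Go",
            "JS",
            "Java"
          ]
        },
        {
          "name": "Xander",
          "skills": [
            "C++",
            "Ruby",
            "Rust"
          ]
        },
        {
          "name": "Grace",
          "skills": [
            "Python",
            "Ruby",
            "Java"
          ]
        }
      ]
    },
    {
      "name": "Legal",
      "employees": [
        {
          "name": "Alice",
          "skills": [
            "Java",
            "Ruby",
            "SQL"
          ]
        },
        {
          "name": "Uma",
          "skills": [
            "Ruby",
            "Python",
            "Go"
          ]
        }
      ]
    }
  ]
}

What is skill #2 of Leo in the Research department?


Path: departments[0].employees[1].skills[1]
Value: Java

ANSWER: Java


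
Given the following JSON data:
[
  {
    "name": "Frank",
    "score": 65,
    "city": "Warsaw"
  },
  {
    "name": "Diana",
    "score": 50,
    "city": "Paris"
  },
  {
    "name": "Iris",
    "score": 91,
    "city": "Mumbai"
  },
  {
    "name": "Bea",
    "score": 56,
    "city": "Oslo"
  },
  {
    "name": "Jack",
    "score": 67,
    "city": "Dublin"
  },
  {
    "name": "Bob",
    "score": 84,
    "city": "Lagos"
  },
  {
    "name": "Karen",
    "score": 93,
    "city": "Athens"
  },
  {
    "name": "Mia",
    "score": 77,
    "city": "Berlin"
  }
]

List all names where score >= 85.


Filtering records where score >= 85:
  Frank (score=65) -> no
  Diana (score=50) -> no
  Iris (score=91) -> YES
  Bea (score=56) -> no
  Jack (score=67) -> no
  Bob (score=84) -> no
  Karen (score=93) -> YES
  Mia (score=77) -> no


ANSWER: Iris, Karen


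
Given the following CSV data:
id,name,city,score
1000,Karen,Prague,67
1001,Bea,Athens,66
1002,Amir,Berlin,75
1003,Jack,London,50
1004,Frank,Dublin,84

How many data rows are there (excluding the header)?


Counting rows (excluding header):
Header: id,name,city,score
Data rows: 5

ANSWER: 5


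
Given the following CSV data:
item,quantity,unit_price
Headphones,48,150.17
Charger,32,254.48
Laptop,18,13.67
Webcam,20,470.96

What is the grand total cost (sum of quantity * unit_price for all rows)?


Computing row totals:
  Headphones: 48 * 150.17 = 7208.16
  Charger: 32 * 254.48 = 8143.36
  Laptop: 18 * 13.67 = 246.06
  Webcam: 20 * 470.96 = 9419.2
Grand total = 7208.16 + 8143.36 + 246.06 + 9419.2 = 25016.78

ANSWER: 25016.78


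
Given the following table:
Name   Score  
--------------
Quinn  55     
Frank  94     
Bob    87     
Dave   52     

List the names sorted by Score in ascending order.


Sorting by Score (ascending):
  Dave: 52
  Quinn: 55
  Bob: 87
  Frank: 94


ANSWER: Dave, Quinn, Bob, Frank


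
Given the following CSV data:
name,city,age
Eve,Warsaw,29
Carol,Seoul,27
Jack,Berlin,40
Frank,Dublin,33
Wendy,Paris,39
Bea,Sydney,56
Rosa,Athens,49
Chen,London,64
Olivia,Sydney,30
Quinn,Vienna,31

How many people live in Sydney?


Scanning city column for 'Sydney':
  Row 6: Bea -> MATCH
  Row 9: Olivia -> MATCH
Total matches: 2

ANSWER: 2


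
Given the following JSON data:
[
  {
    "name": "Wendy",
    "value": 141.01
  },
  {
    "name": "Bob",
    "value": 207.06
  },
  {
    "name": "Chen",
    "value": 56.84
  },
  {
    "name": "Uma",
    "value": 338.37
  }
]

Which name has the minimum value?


Comparing values:
  Wendy: 141.01
  Bob: 207.06
  Chen: 56.84
  Uma: 338.37
Minimum: Chen (56.84)

ANSWER: Chen


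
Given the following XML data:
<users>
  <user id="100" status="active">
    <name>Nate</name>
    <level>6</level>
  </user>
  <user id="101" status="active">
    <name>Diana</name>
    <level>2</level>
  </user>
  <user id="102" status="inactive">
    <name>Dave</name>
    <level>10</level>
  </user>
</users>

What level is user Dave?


Finding user: Dave
<level>10</level>

ANSWER: 10


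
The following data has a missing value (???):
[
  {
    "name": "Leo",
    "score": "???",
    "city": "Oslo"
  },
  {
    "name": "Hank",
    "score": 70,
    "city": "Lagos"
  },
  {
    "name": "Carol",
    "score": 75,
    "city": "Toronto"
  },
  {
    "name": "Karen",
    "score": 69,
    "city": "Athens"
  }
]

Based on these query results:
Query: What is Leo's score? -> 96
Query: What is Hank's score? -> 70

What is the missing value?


The missing value is Leo's score
From query: Leo's score = 96

ANSWER: 96


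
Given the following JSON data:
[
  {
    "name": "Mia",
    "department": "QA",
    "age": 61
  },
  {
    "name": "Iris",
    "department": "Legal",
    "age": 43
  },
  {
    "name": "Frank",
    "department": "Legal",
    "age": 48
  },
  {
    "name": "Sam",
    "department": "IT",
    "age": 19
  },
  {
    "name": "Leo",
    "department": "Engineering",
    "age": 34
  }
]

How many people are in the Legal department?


Scanning records for department = Legal
  Record 1: Iris
  Record 2: Frank
Count: 2

ANSWER: 2


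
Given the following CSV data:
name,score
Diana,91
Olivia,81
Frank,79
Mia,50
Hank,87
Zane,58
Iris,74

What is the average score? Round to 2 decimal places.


Scores: 91, 81, 79, 50, 87, 58, 74
Sum = 520
Count = 7
Average = 520 / 7 = 74.29

ANSWER: 74.29


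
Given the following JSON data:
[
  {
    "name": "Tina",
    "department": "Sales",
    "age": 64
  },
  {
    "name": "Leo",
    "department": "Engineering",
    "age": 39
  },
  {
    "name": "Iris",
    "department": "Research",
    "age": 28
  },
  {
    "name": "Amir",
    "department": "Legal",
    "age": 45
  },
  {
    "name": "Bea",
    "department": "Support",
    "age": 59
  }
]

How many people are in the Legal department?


Scanning records for department = Legal
  Record 3: Amir
Count: 1

ANSWER: 1


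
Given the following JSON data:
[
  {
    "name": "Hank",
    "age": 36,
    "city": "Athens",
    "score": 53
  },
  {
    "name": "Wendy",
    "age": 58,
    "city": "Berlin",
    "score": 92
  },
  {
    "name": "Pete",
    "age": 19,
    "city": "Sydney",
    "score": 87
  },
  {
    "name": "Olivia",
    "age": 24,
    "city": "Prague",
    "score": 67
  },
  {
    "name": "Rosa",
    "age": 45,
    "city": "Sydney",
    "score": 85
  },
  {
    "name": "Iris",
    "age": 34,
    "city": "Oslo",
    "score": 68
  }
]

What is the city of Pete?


Looking up record where name = Pete
Record index: 2
Field 'city' = Sydney

ANSWER: Sydney


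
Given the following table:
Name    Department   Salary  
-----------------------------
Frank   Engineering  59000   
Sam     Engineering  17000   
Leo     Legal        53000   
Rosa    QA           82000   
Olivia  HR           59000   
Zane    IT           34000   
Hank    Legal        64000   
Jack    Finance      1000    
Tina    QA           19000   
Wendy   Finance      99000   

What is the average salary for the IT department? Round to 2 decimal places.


IT department members:
  Zane: 34000
Sum = 34000
Count = 1
Average = 34000 / 1 = 34000.00

ANSWER: 34000.00


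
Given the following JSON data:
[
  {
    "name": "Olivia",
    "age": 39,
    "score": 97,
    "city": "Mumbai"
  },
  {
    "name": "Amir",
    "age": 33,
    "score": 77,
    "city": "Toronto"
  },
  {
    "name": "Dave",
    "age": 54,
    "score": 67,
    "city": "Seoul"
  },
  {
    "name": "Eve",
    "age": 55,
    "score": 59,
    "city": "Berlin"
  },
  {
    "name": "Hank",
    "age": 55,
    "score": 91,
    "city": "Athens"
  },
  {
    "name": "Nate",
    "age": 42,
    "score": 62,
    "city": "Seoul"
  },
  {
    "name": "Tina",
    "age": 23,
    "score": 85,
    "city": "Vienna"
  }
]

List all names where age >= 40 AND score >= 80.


Checking both conditions:
  Olivia (age=39, score=97) -> no
  Amir (age=33, score=77) -> no
  Dave (age=54, score=67) -> no
  Eve (age=55, score=59) -> no
  Hank (age=55, score=91) -> YES
  Nate (age=42, score=62) -> no
  Tina (age=23, score=85) -> no


ANSWER: Hank


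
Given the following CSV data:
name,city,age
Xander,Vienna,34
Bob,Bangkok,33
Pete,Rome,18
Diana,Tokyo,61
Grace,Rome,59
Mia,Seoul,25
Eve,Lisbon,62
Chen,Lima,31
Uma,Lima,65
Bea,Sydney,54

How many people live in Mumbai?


Scanning city column for 'Mumbai':
Total matches: 0

ANSWER: 0


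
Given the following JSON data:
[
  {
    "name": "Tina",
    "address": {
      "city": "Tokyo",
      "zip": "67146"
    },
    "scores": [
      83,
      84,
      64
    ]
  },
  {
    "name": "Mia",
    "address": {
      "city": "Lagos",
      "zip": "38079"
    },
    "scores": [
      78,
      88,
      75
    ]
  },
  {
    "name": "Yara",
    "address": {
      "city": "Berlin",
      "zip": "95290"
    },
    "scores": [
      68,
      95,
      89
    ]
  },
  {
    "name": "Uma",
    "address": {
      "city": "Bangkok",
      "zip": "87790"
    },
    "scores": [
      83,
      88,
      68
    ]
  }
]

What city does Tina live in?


Path: records[0].address.city
Value: Tokyo

ANSWER: Tokyo


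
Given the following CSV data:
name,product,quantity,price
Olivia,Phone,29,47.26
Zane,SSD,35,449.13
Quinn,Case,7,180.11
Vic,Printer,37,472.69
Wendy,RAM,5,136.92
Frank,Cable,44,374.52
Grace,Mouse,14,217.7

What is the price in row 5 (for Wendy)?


Row 5: Wendy
Column 'price' = 136.92

ANSWER: 136.92


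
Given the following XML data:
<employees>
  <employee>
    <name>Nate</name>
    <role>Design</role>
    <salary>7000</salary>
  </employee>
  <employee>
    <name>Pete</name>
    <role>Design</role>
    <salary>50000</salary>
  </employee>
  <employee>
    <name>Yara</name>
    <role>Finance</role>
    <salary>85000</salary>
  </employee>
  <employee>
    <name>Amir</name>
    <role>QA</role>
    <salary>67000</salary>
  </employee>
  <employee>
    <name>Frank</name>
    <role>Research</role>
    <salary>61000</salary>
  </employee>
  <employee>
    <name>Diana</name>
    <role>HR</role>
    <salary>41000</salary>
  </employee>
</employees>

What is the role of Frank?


Searching for <employee> with <name>Frank</name>
Found at position 5
<role>Research</role>

ANSWER: Research


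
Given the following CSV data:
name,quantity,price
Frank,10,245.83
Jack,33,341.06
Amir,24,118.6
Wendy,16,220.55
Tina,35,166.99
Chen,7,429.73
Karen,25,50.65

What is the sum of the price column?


Values in 'price' column:
  Row 1: 245.83
  Row 2: 341.06
  Row 3: 118.6
  Row 4: 220.55
  Row 5: 166.99
  Row 6: 429.73
  Row 7: 50.65
Sum = 245.83 + 341.06 + 118.6 + 220.55 + 166.99 + 429.73 + 50.65 = 1573.41

ANSWER: 1573.41


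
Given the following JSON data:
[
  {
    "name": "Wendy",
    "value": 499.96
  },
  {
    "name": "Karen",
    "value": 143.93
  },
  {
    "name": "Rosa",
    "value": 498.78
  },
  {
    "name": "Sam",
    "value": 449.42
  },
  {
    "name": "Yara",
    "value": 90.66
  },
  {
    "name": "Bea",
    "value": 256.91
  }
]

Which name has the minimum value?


Comparing values:
  Wendy: 499.96
  Karen: 143.93
  Rosa: 498.78
  Sam: 449.42
  Yara: 90.66
  Bea: 256.91
Minimum: Yara (90.66)

ANSWER: Yara


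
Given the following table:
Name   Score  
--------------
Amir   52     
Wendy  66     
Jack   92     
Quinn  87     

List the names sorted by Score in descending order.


Sorting by Score (descending):
  Jack: 92
  Quinn: 87
  Wendy: 66
  Amir: 52


ANSWER: Jack, Quinn, Wendy, Amir


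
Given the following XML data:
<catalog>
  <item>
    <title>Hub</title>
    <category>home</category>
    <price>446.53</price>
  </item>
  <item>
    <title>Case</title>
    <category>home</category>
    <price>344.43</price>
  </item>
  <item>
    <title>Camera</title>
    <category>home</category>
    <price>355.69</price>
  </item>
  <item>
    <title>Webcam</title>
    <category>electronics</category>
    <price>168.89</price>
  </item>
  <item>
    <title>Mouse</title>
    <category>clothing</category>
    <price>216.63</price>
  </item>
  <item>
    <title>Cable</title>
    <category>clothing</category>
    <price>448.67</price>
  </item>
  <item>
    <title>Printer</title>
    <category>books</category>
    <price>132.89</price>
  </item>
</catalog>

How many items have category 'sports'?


Scanning <item> elements for <category>sports</category>:
Count: 0

ANSWER: 0


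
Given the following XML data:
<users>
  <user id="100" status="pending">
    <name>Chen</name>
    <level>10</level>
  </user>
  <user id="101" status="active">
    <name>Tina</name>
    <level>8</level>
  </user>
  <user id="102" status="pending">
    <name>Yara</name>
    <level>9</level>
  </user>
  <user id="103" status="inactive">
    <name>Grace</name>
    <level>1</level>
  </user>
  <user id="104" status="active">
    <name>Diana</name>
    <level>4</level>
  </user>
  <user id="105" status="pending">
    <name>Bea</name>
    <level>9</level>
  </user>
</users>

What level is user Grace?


Finding user: Grace
<level>1</level>

ANSWER: 1


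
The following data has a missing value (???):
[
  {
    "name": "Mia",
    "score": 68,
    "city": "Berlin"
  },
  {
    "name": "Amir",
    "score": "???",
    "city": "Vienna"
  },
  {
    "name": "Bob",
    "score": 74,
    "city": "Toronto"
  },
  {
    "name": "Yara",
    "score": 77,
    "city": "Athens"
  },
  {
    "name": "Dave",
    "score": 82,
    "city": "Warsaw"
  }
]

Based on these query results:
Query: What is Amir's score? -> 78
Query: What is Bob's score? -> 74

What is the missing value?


The missing value is Amir's score
From query: Amir's score = 78

ANSWER: 78


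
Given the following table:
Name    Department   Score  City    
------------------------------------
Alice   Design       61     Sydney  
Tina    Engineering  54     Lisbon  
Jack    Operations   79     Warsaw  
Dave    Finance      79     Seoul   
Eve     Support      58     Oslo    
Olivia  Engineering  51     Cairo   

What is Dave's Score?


Row 4: Dave
Score = 79

ANSWER: 79


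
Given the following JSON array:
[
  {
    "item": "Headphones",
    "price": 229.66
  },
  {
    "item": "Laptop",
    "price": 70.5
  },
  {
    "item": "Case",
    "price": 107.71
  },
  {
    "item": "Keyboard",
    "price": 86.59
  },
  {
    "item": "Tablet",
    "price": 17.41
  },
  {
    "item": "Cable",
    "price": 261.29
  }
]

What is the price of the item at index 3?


Array index 3 -> Keyboard
price = 86.59

ANSWER: 86.59


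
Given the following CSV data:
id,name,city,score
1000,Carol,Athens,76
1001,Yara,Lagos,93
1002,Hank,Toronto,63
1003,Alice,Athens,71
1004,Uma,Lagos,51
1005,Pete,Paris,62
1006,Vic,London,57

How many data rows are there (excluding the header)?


Counting rows (excluding header):
Header: id,name,city,score
Data rows: 7

ANSWER: 7


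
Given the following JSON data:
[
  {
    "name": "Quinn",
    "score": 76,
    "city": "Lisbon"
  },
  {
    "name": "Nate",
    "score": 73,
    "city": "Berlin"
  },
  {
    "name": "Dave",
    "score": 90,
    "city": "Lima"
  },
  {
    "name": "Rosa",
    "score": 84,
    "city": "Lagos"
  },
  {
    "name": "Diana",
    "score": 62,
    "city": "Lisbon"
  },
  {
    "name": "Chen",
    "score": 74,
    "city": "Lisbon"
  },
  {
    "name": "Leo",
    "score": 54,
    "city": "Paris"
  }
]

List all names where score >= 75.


Filtering records where score >= 75:
  Quinn (score=76) -> YES
  Nate (score=73) -> no
  Dave (score=90) -> YES
  Rosa (score=84) -> YES
  Diana (score=62) -> no
  Chen (score=74) -> no
  Leo (score=54) -> no


ANSWER: Quinn, Dave, Rosa


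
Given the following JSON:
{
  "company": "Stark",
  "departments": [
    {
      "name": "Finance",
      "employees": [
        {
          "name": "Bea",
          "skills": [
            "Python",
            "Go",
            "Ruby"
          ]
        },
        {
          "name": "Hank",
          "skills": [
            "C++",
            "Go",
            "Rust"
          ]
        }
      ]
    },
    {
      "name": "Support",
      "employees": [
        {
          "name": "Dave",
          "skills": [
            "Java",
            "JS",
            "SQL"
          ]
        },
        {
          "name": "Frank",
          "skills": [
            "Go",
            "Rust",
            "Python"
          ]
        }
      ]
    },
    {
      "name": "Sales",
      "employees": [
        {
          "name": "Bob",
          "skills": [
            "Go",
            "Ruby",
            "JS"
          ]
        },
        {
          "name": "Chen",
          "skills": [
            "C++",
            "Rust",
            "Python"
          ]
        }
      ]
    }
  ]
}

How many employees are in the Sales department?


Path: departments[2].employees
Count: 2

ANSWER: 2
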